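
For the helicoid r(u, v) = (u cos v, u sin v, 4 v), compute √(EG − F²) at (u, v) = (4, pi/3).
√(EG − F²)|_{(4, pi/3)} = 4*sqrt(2)

E = 1, F = 0, G = u^2 + 16; EG − F² = u^2 + 16; √(EG − F²) = sqrt(u^2 + 16). At the given point: 4*sqrt(2).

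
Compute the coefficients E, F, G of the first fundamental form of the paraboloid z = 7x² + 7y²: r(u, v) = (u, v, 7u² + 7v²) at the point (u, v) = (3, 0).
E = 1765;  F = 0;  G = 1

Partials: r_u = (1, 0, 14*u), r_v = (0, 1, 14*v). As functions of (u, v):
  E = r_u · r_u = 196*u^2 + 1,
  F = r_u · r_v = 196*u*v,
  G = r_v · r_v = 196*v^2 + 1.
Evaluating at (u, v) = (3, 0): E = 1765, F = 0, G = 1.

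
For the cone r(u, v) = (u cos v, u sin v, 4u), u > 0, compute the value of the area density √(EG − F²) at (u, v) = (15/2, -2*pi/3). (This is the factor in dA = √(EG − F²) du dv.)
√(EG − F²)|_{(15/2, -2*pi/3)} = 15*sqrt(17)/2

E = 17, F = 0, G = u^2, so EG − F² = 17*u^2. Taking the positive square root: √(EG − F²) = sqrt(17)*Abs(u). At (u, v) = (15/2, -2*pi/3): 15*sqrt(17)/2.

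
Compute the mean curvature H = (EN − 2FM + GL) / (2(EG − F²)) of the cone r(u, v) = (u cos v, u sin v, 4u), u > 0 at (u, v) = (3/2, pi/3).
H = 4*sqrt(17)/51

With E = 17, F = 0, G = u^2, L = 0, M = 0, N = 4*sqrt(17)*u^2/(17*Abs(u)), assemble
  H = (EN − 2FM + GL) / (2(EG − F²)) = 2*sqrt(17)/(17*Abs(u)).
At (u, v) = (3/2, pi/3): H = 4*sqrt(17)/51.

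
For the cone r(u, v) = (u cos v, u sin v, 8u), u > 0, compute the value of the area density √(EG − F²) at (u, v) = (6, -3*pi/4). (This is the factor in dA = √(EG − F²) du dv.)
√(EG − F²)|_{(6, -3*pi/4)} = 6*sqrt(65)

E = 65, F = 0, G = u^2, so EG − F² = 65*u^2. Taking the positive square root: √(EG − F²) = sqrt(65)*Abs(u). At (u, v) = (6, -3*pi/4): 6*sqrt(65).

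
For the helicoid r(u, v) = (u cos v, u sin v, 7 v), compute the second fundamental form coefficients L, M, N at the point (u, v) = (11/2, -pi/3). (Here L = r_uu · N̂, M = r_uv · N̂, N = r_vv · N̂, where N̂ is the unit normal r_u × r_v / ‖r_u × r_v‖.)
L = 0;  M = -14*sqrt(317)/317;  N = 0

Compute the unit normal N̂(u, v) = (7*sin(v)/sqrt(u^2 + 49), -7*cos(v)/sqrt(u^2 + 49), u/sqrt(u^2 + 49)), and the second partials r_uu, r_uv, r_vv. Take dot products:
  L(u, v) = r_uu · N̂ = 0,
  M(u, v) = r_uv · N̂ = -7/sqrt(u^2 + 49),
  N(u, v) = r_vv · N̂ = 0.
Evaluating at (u, v) = (11/2, -pi/3):
  L = 0, M = -14*sqrt(317)/317, N = 0.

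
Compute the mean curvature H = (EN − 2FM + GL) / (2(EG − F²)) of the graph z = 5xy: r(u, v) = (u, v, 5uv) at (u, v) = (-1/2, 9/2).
H = 1125*sqrt(2054)/2109458

With E = 25*v^2 + 1, F = 25*u*v, G = 25*u^2 + 1, L = 0, M = 5/sqrt(25*u^2 + 25*v^2 + 1), N = 0, assemble
  H = (EN − 2FM + GL) / (2(EG − F²)) = -125*u*v/(25*u^2 + 25*v^2 + 1)^(3/2).
At (u, v) = (-1/2, 9/2): H = 1125*sqrt(2054)/2109458.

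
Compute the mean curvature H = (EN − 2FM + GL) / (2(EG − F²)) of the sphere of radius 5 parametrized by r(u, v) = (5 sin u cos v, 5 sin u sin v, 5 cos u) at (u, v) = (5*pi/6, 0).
H = -1/5

With E = 25, F = 0, G = 25*sin(u)^2, L = -5*sin(u)/Abs(sin(u)), M = 0, N = -5*sin(u)^3/Abs(sin(u)), assemble
  H = (EN − 2FM + GL) / (2(EG − F²)) = -sin(u)/(5*Abs(sin(u))).
At (u, v) = (5*pi/6, 0): H = -1/5.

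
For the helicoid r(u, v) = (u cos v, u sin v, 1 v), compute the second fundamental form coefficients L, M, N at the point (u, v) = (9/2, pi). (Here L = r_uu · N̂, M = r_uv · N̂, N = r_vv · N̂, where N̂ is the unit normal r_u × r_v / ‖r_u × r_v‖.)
L = 0;  M = -2*sqrt(85)/85;  N = 0

Compute the unit normal N̂(u, v) = (sin(v)/sqrt(u^2 + 1), -cos(v)/sqrt(u^2 + 1), u/sqrt(u^2 + 1)), and the second partials r_uu, r_uv, r_vv. Take dot products:
  L(u, v) = r_uu · N̂ = 0,
  M(u, v) = r_uv · N̂ = -1/sqrt(u^2 + 1),
  N(u, v) = r_vv · N̂ = 0.
Evaluating at (u, v) = (9/2, pi):
  L = 0, M = -2*sqrt(85)/85, N = 0.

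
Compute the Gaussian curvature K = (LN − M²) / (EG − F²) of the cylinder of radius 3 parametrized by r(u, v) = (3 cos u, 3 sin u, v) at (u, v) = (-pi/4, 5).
K = 0

Coefficients of the first fundamental form: E = 9, F = 0, G = 1.
Coefficients of the second fundamental form: L = -3, M = 0, N = 0.
Assemble K = (LN − M²)/(EG − F²) = 0. At (u, v) = (-pi/4, 5): K = 0.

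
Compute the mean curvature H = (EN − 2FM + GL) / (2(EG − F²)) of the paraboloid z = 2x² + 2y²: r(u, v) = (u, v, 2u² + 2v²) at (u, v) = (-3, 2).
H = 420*sqrt(209)/43681

With E = 16*u^2 + 1, F = 16*u*v, G = 16*v^2 + 1, L = 4/sqrt(16*u^2 + 16*v^2 + 1), M = 0, N = 4/sqrt(16*u^2 + 16*v^2 + 1), assemble
  H = (EN − 2FM + GL) / (2(EG − F²)) = 4*(8*u^2 + 8*v^2 + 1)/(16*u^2 + 16*v^2 + 1)^(3/2).
At (u, v) = (-3, 2): H = 420*sqrt(209)/43681.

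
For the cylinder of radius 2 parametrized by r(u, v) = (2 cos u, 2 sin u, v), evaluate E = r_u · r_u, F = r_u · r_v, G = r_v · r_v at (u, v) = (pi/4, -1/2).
E = 4;  F = 0;  G = 1

Partials: r_u = (-2*sin(u), 2*cos(u), 0), r_v = (0, 0, 1). As functions of (u, v):
  E = r_u · r_u = 4,
  F = r_u · r_v = 0,
  G = r_v · r_v = 1.
Evaluating at (u, v) = (pi/4, -1/2): E = 4, F = 0, G = 1.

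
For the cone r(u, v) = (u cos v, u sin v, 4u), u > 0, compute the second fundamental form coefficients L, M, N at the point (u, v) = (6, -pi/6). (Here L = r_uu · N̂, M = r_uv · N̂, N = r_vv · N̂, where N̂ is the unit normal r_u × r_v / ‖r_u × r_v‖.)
L = 0;  M = 0;  N = 24*sqrt(17)/17

Compute the unit normal N̂(u, v) = (-4*sqrt(17)*u*cos(v)/(17*Abs(u)), -4*sqrt(17)*u*sin(v)/(17*Abs(u)), sqrt(17)*u/(17*Abs(u))), and the second partials r_uu, r_uv, r_vv. Take dot products:
  L(u, v) = r_uu · N̂ = 0,
  M(u, v) = r_uv · N̂ = 0,
  N(u, v) = r_vv · N̂ = 4*sqrt(17)*u^2/(17*Abs(u)).
Evaluating at (u, v) = (6, -pi/6):
  L = 0, M = 0, N = 24*sqrt(17)/17.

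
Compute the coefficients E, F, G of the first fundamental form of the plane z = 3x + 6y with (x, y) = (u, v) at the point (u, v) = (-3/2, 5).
E = 10;  F = 18;  G = 37

Partials: r_u = (1, 0, 3), r_v = (0, 1, 6). As functions of (u, v):
  E = r_u · r_u = 10,
  F = r_u · r_v = 18,
  G = r_v · r_v = 37.
Evaluating at (u, v) = (-3/2, 5): E = 10, F = 18, G = 37.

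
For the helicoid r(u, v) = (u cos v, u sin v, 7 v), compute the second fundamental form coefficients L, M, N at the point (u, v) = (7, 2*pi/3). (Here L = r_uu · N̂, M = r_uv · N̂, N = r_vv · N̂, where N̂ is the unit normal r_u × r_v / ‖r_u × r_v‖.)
L = 0;  M = -sqrt(2)/2;  N = 0

Compute the unit normal N̂(u, v) = (7*sin(v)/sqrt(u^2 + 49), -7*cos(v)/sqrt(u^2 + 49), u/sqrt(u^2 + 49)), and the second partials r_uu, r_uv, r_vv. Take dot products:
  L(u, v) = r_uu · N̂ = 0,
  M(u, v) = r_uv · N̂ = -7/sqrt(u^2 + 49),
  N(u, v) = r_vv · N̂ = 0.
Evaluating at (u, v) = (7, 2*pi/3):
  L = 0, M = -sqrt(2)/2, N = 0.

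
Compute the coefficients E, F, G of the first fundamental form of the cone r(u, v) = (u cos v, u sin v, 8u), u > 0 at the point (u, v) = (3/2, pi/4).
E = 65;  F = 0;  G = 9/4

Partials: r_u = (cos(v), sin(v), 8), r_v = (-u*sin(v), u*cos(v), 0). As functions of (u, v):
  E = r_u · r_u = 65,
  F = r_u · r_v = 0,
  G = r_v · r_v = u^2.
Evaluating at (u, v) = (3/2, pi/4): E = 65, F = 0, G = 9/4.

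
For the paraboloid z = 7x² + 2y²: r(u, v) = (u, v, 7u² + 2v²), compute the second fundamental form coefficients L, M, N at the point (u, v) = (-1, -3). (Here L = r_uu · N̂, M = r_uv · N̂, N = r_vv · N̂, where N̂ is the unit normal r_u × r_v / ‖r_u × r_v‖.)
L = 14*sqrt(341)/341;  M = 0;  N = 4*sqrt(341)/341

Compute the unit normal N̂(u, v) = (-14*u/sqrt(196*u^2 + 16*v^2 + 1), -4*v/sqrt(196*u^2 + 16*v^2 + 1), 1/sqrt(196*u^2 + 16*v^2 + 1)), and the second partials r_uu, r_uv, r_vv. Take dot products:
  L(u, v) = r_uu · N̂ = 14/sqrt(196*u^2 + 16*v^2 + 1),
  M(u, v) = r_uv · N̂ = 0,
  N(u, v) = r_vv · N̂ = 4/sqrt(196*u^2 + 16*v^2 + 1).
Evaluating at (u, v) = (-1, -3):
  L = 14*sqrt(341)/341, M = 0, N = 4*sqrt(341)/341.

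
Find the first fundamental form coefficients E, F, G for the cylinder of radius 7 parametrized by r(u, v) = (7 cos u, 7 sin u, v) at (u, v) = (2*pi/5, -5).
E = 49;  F = 0;  G = 1

Partials: r_u = (-7*sin(u), 7*cos(u), 0), r_v = (0, 0, 1). As functions of (u, v):
  E = r_u · r_u = 49,
  F = r_u · r_v = 0,
  G = r_v · r_v = 1.
Evaluating at (u, v) = (2*pi/5, -5): E = 49, F = 0, G = 1.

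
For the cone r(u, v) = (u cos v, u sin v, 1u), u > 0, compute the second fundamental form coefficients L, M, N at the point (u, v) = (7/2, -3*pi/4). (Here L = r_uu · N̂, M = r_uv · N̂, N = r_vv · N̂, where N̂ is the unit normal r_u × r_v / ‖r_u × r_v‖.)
L = 0;  M = 0;  N = 7*sqrt(2)/4

Compute the unit normal N̂(u, v) = (-sqrt(2)*u*cos(v)/(2*Abs(u)), -sqrt(2)*u*sin(v)/(2*Abs(u)), sqrt(2)*u/(2*Abs(u))), and the second partials r_uu, r_uv, r_vv. Take dot products:
  L(u, v) = r_uu · N̂ = 0,
  M(u, v) = r_uv · N̂ = 0,
  N(u, v) = r_vv · N̂ = sqrt(2)*u^2/(2*Abs(u)).
Evaluating at (u, v) = (7/2, -3*pi/4):
  L = 0, M = 0, N = 7*sqrt(2)/4.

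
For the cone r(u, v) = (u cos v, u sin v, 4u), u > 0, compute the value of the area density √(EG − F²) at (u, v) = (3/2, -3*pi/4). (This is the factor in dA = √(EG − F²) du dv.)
√(EG − F²)|_{(3/2, -3*pi/4)} = 3*sqrt(17)/2

E = 17, F = 0, G = u^2, so EG − F² = 17*u^2. Taking the positive square root: √(EG − F²) = sqrt(17)*Abs(u). At (u, v) = (3/2, -3*pi/4): 3*sqrt(17)/2.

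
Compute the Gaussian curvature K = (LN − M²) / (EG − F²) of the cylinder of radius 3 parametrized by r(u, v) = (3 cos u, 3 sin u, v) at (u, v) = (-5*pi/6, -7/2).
K = 0

Coefficients of the first fundamental form: E = 9, F = 0, G = 1.
Coefficients of the second fundamental form: L = -3, M = 0, N = 0.
Assemble K = (LN − M²)/(EG − F²) = 0. At (u, v) = (-5*pi/6, -7/2): K = 0.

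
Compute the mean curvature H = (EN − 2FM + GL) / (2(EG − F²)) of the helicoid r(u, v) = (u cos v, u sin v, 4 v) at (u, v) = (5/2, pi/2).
H = 0

With E = 1, F = 0, G = u^2 + 16, L = 0, M = -4/sqrt(u^2 + 16), N = 0, assemble
  H = (EN − 2FM + GL) / (2(EG − F²)) = 0.
At (u, v) = (5/2, pi/2): H = 0.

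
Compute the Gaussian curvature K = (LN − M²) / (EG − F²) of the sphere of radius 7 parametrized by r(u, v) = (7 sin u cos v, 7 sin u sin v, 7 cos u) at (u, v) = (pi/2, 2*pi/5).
K = 1/49

Coefficients of the first fundamental form: E = 49, F = 0, G = 49*sin(u)^2.
Coefficients of the second fundamental form: L = -7*sin(u)/Abs(sin(u)), M = 0, N = -7*sin(u)^3/Abs(sin(u)).
Assemble K = (LN − M²)/(EG − F²) = 1/49. At (u, v) = (pi/2, 2*pi/5): K = 1/49.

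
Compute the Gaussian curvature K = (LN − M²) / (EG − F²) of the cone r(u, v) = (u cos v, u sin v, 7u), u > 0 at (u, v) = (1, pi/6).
K = 0

Coefficients of the first fundamental form: E = 50, F = 0, G = u^2.
Coefficients of the second fundamental form: L = 0, M = 0, N = 7*sqrt(2)*u^2/(10*Abs(u)).
Assemble K = (LN − M²)/(EG − F²) = 0. At (u, v) = (1, pi/6): K = 0.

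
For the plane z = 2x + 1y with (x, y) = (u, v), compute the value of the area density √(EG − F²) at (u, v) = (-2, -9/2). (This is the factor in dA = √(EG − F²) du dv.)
√(EG − F²)|_{(-2, -9/2)} = sqrt(6)

E = 5, F = 2, G = 2, so EG − F² = 6. Taking the positive square root: √(EG − F²) = sqrt(6). At (u, v) = (-2, -9/2): sqrt(6).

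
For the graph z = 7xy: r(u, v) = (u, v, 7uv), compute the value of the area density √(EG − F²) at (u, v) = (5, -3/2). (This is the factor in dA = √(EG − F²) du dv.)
√(EG − F²)|_{(5, -3/2)} = sqrt(5345)/2

E = 49*v^2 + 1, F = 49*u*v, G = 49*u^2 + 1, so EG − F² = 49*u^2 + 49*v^2 + 1. Taking the positive square root: √(EG − F²) = sqrt(49*u^2 + 49*v^2 + 1). At (u, v) = (5, -3/2): sqrt(5345)/2.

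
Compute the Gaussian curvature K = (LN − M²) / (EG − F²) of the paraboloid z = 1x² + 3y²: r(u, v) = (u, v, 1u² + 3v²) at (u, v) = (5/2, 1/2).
K = 12/1225

Coefficients of the first fundamental form: E = 4*u^2 + 1, F = 12*u*v, G = 36*v^2 + 1.
Coefficients of the second fundamental form: L = 2/sqrt(4*u^2 + 36*v^2 + 1), M = 0, N = 6/sqrt(4*u^2 + 36*v^2 + 1).
Assemble K = (LN − M²)/(EG − F²) = 12/(16*u^4 + 288*u^2*v^2 + 8*u^2 + 1296*v^4 + 72*v^2 + 1). At (u, v) = (5/2, 1/2): K = 12/1225.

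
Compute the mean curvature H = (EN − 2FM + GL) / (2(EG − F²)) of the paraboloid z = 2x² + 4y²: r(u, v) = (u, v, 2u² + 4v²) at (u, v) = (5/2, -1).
H = 178*sqrt(165)/9075

With E = 16*u^2 + 1, F = 32*u*v, G = 64*v^2 + 1, L = 4/sqrt(16*u^2 + 64*v^2 + 1), M = 0, N = 8/sqrt(16*u^2 + 64*v^2 + 1), assemble
  H = (EN − 2FM + GL) / (2(EG − F²)) = 2*(32*u^2 + 64*v^2 + 3)/(16*u^2 + 64*v^2 + 1)^(3/2).
At (u, v) = (5/2, -1): H = 178*sqrt(165)/9075.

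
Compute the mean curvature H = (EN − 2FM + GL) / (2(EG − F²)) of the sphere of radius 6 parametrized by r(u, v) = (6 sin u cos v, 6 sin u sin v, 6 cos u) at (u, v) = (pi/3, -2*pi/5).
H = -1/6

With E = 36, F = 0, G = 36*sin(u)^2, L = -6*sin(u)/Abs(sin(u)), M = 0, N = -6*sin(u)^3/Abs(sin(u)), assemble
  H = (EN − 2FM + GL) / (2(EG − F²)) = -sin(u)/(6*Abs(sin(u))).
At (u, v) = (pi/3, -2*pi/5): H = -1/6.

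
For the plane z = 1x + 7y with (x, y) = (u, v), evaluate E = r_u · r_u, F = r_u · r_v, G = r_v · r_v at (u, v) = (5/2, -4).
E = 2;  F = 7;  G = 50

Partials: r_u = (1, 0, 1), r_v = (0, 1, 7). As functions of (u, v):
  E = r_u · r_u = 2,
  F = r_u · r_v = 7,
  G = r_v · r_v = 50.
Evaluating at (u, v) = (5/2, -4): E = 2, F = 7, G = 50.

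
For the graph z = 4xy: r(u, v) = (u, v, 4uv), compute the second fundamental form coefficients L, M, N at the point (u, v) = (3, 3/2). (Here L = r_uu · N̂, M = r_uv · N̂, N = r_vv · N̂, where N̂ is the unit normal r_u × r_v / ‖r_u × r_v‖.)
L = 0;  M = 4*sqrt(181)/181;  N = 0

Compute the unit normal N̂(u, v) = (-4*v/sqrt(16*u^2 + 16*v^2 + 1), -4*u/sqrt(16*u^2 + 16*v^2 + 1), 1/sqrt(16*u^2 + 16*v^2 + 1)), and the second partials r_uu, r_uv, r_vv. Take dot products:
  L(u, v) = r_uu · N̂ = 0,
  M(u, v) = r_uv · N̂ = 4/sqrt(16*u^2 + 16*v^2 + 1),
  N(u, v) = r_vv · N̂ = 0.
Evaluating at (u, v) = (3, 3/2):
  L = 0, M = 4*sqrt(181)/181, N = 0.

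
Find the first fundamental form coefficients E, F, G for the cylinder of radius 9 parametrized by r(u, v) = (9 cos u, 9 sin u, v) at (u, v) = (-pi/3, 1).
E = 81;  F = 0;  G = 1

Partials: r_u = (-9*sin(u), 9*cos(u), 0), r_v = (0, 0, 1). As functions of (u, v):
  E = r_u · r_u = 81,
  F = r_u · r_v = 0,
  G = r_v · r_v = 1.
Evaluating at (u, v) = (-pi/3, 1): E = 81, F = 0, G = 1.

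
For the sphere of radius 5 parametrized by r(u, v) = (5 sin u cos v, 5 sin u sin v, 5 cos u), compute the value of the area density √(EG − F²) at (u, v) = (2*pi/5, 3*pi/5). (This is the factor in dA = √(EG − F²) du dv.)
√(EG − F²)|_{(2*pi/5, 3*pi/5)} = 25*sqrt(2*sqrt(5) + 10)/4

E = 25, F = 0, G = 25*sin(u)^2, so EG − F² = 625*sin(u)^2. Taking the positive square root: √(EG − F²) = 25*Abs(sin(u)). At (u, v) = (2*pi/5, 3*pi/5): 25*sqrt(2*sqrt(5) + 10)/4.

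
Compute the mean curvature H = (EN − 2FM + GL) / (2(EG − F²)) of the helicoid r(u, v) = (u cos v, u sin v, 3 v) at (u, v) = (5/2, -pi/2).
H = 0

With E = 1, F = 0, G = u^2 + 9, L = 0, M = -3/sqrt(u^2 + 9), N = 0, assemble
  H = (EN − 2FM + GL) / (2(EG − F²)) = 0.
At (u, v) = (5/2, -pi/2): H = 0.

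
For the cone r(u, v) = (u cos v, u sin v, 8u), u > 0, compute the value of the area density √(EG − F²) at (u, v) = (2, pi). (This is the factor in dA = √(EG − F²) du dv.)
√(EG − F²)|_{(2, pi)} = 2*sqrt(65)

E = 65, F = 0, G = u^2, so EG − F² = 65*u^2. Taking the positive square root: √(EG − F²) = sqrt(65)*Abs(u). At (u, v) = (2, pi): 2*sqrt(65).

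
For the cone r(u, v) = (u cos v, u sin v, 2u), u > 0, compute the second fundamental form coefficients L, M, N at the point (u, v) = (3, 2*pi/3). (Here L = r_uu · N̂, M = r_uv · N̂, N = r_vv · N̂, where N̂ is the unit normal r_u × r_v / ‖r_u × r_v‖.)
L = 0;  M = 0;  N = 6*sqrt(5)/5

Compute the unit normal N̂(u, v) = (-2*sqrt(5)*u*cos(v)/(5*Abs(u)), -2*sqrt(5)*u*sin(v)/(5*Abs(u)), sqrt(5)*u/(5*Abs(u))), and the second partials r_uu, r_uv, r_vv. Take dot products:
  L(u, v) = r_uu · N̂ = 0,
  M(u, v) = r_uv · N̂ = 0,
  N(u, v) = r_vv · N̂ = 2*sqrt(5)*u^2/(5*Abs(u)).
Evaluating at (u, v) = (3, 2*pi/3):
  L = 0, M = 0, N = 6*sqrt(5)/5.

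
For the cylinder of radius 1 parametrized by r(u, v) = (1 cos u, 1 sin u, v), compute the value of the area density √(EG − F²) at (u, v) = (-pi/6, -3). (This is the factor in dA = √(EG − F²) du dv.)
√(EG − F²)|_{(-pi/6, -3)} = 1

E = 1, F = 0, G = 1, so EG − F² = 1. Taking the positive square root: √(EG − F²) = 1. At (u, v) = (-pi/6, -3): 1.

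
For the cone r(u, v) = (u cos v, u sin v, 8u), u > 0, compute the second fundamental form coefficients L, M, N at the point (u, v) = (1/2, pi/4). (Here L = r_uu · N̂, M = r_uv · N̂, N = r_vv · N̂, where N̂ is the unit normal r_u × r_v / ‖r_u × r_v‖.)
L = 0;  M = 0;  N = 4*sqrt(65)/65

Compute the unit normal N̂(u, v) = (-8*sqrt(65)*u*cos(v)/(65*Abs(u)), -8*sqrt(65)*u*sin(v)/(65*Abs(u)), sqrt(65)*u/(65*Abs(u))), and the second partials r_uu, r_uv, r_vv. Take dot products:
  L(u, v) = r_uu · N̂ = 0,
  M(u, v) = r_uv · N̂ = 0,
  N(u, v) = r_vv · N̂ = 8*sqrt(65)*u^2/(65*Abs(u)).
Evaluating at (u, v) = (1/2, pi/4):
  L = 0, M = 0, N = 4*sqrt(65)/65.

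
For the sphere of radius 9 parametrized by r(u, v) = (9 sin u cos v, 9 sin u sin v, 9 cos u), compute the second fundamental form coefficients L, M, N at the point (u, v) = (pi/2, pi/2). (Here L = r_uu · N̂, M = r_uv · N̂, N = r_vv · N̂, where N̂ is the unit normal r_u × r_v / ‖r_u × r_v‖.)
L = -9;  M = 0;  N = -9

Compute the unit normal N̂(u, v) = (sin(u)^2*cos(v)/Abs(sin(u)), sin(u)^2*sin(v)/Abs(sin(u)), sin(2*u)/(2*Abs(sin(u)))), and the second partials r_uu, r_uv, r_vv. Take dot products:
  L(u, v) = r_uu · N̂ = -9*sin(u)/Abs(sin(u)),
  M(u, v) = r_uv · N̂ = 0,
  N(u, v) = r_vv · N̂ = -9*sin(u)^3/Abs(sin(u)).
Evaluating at (u, v) = (pi/2, pi/2):
  L = -9, M = 0, N = -9.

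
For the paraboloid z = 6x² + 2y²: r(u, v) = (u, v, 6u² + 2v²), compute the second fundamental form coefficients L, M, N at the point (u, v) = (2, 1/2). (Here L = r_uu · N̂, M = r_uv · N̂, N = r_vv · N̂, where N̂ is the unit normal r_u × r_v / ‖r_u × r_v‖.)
L = 12*sqrt(581)/581;  M = 0;  N = 4*sqrt(581)/581

Compute the unit normal N̂(u, v) = (-12*u/sqrt(144*u^2 + 16*v^2 + 1), -4*v/sqrt(144*u^2 + 16*v^2 + 1), 1/sqrt(144*u^2 + 16*v^2 + 1)), and the second partials r_uu, r_uv, r_vv. Take dot products:
  L(u, v) = r_uu · N̂ = 12/sqrt(144*u^2 + 16*v^2 + 1),
  M(u, v) = r_uv · N̂ = 0,
  N(u, v) = r_vv · N̂ = 4/sqrt(144*u^2 + 16*v^2 + 1).
Evaluating at (u, v) = (2, 1/2):
  L = 12*sqrt(581)/581, M = 0, N = 4*sqrt(581)/581.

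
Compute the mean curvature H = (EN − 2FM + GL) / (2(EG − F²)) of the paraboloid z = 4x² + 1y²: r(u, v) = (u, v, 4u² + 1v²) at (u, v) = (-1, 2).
H = 133/729

With E = 64*u^2 + 1, F = 16*u*v, G = 4*v^2 + 1, L = 8/sqrt(64*u^2 + 4*v^2 + 1), M = 0, N = 2/sqrt(64*u^2 + 4*v^2 + 1), assemble
  H = (EN − 2FM + GL) / (2(EG − F²)) = (64*u^2 + 16*v^2 + 5)/(64*u^2 + 4*v^2 + 1)^(3/2).
At (u, v) = (-1, 2): H = 133/729.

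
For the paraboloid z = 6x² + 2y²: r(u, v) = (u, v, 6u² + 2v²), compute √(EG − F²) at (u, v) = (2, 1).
√(EG − F²)|_{(2, 1)} = sqrt(593)

E = 144*u^2 + 1, F = 48*u*v, G = 16*v^2 + 1; EG − F² = 144*u^2 + 16*v^2 + 1; √(EG − F²) = sqrt(144*u^2 + 16*v^2 + 1). At the given point: sqrt(593).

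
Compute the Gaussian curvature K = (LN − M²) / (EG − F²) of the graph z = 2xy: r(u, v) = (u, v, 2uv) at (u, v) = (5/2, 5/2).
K = -4/2601

Coefficients of the first fundamental form: E = 4*v^2 + 1, F = 4*u*v, G = 4*u^2 + 1.
Coefficients of the second fundamental form: L = 0, M = 2/sqrt(4*u^2 + 4*v^2 + 1), N = 0.
Assemble K = (LN − M²)/(EG − F²) = -4/(16*u^4 + 32*u^2*v^2 + 8*u^2 + 16*v^4 + 8*v^2 + 1). At (u, v) = (5/2, 5/2): K = -4/2601.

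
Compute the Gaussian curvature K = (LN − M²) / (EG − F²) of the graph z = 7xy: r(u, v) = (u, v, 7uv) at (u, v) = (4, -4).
K = -49/2461761

Coefficients of the first fundamental form: E = 49*v^2 + 1, F = 49*u*v, G = 49*u^2 + 1.
Coefficients of the second fundamental form: L = 0, M = 7/sqrt(49*u^2 + 49*v^2 + 1), N = 0.
Assemble K = (LN − M²)/(EG − F²) = -49/(2401*u^4 + 4802*u^2*v^2 + 98*u^2 + 2401*v^4 + 98*v^2 + 1). At (u, v) = (4, -4): K = -49/2461761.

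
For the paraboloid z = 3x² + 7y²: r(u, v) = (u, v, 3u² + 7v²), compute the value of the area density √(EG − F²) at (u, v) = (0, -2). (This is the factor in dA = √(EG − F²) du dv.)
√(EG − F²)|_{(0, -2)} = sqrt(785)

E = 36*u^2 + 1, F = 84*u*v, G = 196*v^2 + 1, so EG − F² = 36*u^2 + 196*v^2 + 1. Taking the positive square root: √(EG − F²) = sqrt(36*u^2 + 196*v^2 + 1). At (u, v) = (0, -2): sqrt(785).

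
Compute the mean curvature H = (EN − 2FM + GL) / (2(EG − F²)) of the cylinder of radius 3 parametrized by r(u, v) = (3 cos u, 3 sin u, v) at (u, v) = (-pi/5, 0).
H = -1/6

With E = 9, F = 0, G = 1, L = -3, M = 0, N = 0, assemble
  H = (EN − 2FM + GL) / (2(EG − F²)) = -1/6.
At (u, v) = (-pi/5, 0): H = -1/6.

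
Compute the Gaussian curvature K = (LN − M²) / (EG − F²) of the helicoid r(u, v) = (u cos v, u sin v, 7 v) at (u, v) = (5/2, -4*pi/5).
K = -784/48841

Coefficients of the first fundamental form: E = 1, F = 0, G = u^2 + 49.
Coefficients of the second fundamental form: L = 0, M = -7/sqrt(u^2 + 49), N = 0.
Assemble K = (LN − M²)/(EG − F²) = -49/(u^2 + 49)^2. At (u, v) = (5/2, -4*pi/5): K = -784/48841.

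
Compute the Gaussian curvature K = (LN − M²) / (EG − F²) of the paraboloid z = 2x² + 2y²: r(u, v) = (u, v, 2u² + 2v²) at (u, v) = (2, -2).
K = 16/16641

Coefficients of the first fundamental form: E = 16*u^2 + 1, F = 16*u*v, G = 16*v^2 + 1.
Coefficients of the second fundamental form: L = 4/sqrt(16*u^2 + 16*v^2 + 1), M = 0, N = 4/sqrt(16*u^2 + 16*v^2 + 1).
Assemble K = (LN − M²)/(EG − F²) = 16/(256*u^4 + 512*u^2*v^2 + 32*u^2 + 256*v^4 + 32*v^2 + 1). At (u, v) = (2, -2): K = 16/16641.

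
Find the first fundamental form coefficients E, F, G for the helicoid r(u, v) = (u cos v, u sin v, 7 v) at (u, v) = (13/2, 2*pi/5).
E = 1;  F = 0;  G = 365/4

Partials: r_u = (cos(v), sin(v), 0), r_v = (-u*sin(v), u*cos(v), 7). As functions of (u, v):
  E = r_u · r_u = 1,
  F = r_u · r_v = 0,
  G = r_v · r_v = u^2 + 49.
Evaluating at (u, v) = (13/2, 2*pi/5): E = 1, F = 0, G = 365/4.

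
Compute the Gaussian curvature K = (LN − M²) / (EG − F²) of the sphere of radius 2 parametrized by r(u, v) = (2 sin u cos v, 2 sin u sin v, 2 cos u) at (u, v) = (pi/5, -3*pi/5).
K = 1/4

Coefficients of the first fundamental form: E = 4, F = 0, G = 4*sin(u)^2.
Coefficients of the second fundamental form: L = -2*sin(u)/Abs(sin(u)), M = 0, N = -2*sin(u)^3/Abs(sin(u)).
Assemble K = (LN − M²)/(EG − F²) = 1/4. At (u, v) = (pi/5, -3*pi/5): K = 1/4.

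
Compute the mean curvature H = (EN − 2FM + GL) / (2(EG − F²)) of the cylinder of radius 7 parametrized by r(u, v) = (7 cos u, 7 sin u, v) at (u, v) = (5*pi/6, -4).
H = -1/14

With E = 49, F = 0, G = 1, L = -7, M = 0, N = 0, assemble
  H = (EN − 2FM + GL) / (2(EG − F²)) = -1/14.
At (u, v) = (5*pi/6, -4): H = -1/14.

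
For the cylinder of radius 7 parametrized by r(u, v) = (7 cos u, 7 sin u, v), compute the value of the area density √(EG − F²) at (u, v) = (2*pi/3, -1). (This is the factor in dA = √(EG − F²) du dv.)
√(EG − F²)|_{(2*pi/3, -1)} = 7

E = 49, F = 0, G = 1, so EG − F² = 49. Taking the positive square root: √(EG − F²) = 7. At (u, v) = (2*pi/3, -1): 7.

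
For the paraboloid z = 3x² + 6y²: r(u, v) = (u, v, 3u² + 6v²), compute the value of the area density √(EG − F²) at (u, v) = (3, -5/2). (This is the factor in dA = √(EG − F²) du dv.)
√(EG − F²)|_{(3, -5/2)} = 35

E = 36*u^2 + 1, F = 72*u*v, G = 144*v^2 + 1, so EG − F² = 36*u^2 + 144*v^2 + 1. Taking the positive square root: √(EG − F²) = sqrt(36*u^2 + 144*v^2 + 1). At (u, v) = (3, -5/2): 35.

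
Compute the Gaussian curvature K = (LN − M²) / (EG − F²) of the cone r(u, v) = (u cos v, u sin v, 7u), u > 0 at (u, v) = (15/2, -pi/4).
K = 0

Coefficients of the first fundamental form: E = 50, F = 0, G = u^2.
Coefficients of the second fundamental form: L = 0, M = 0, N = 7*sqrt(2)*u^2/(10*Abs(u)).
Assemble K = (LN − M²)/(EG − F²) = 0. At (u, v) = (15/2, -pi/4): K = 0.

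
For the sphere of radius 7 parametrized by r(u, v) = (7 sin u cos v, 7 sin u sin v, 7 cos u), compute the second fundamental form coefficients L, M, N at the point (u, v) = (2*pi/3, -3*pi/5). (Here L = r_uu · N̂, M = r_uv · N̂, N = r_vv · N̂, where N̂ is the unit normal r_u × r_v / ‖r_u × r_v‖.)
L = -7;  M = 0;  N = -21/4

Compute the unit normal N̂(u, v) = (sin(u)^2*cos(v)/Abs(sin(u)), sin(u)^2*sin(v)/Abs(sin(u)), sin(2*u)/(2*Abs(sin(u)))), and the second partials r_uu, r_uv, r_vv. Take dot products:
  L(u, v) = r_uu · N̂ = -7*sin(u)/Abs(sin(u)),
  M(u, v) = r_uv · N̂ = 0,
  N(u, v) = r_vv · N̂ = -7*sin(u)^3/Abs(sin(u)).
Evaluating at (u, v) = (2*pi/3, -3*pi/5):
  L = -7, M = 0, N = -21/4.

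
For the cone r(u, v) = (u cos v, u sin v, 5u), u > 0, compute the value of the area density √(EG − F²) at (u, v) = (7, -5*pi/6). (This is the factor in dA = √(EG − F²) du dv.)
√(EG − F²)|_{(7, -5*pi/6)} = 7*sqrt(26)

E = 26, F = 0, G = u^2, so EG − F² = 26*u^2. Taking the positive square root: √(EG − F²) = sqrt(26)*Abs(u). At (u, v) = (7, -5*pi/6): 7*sqrt(26).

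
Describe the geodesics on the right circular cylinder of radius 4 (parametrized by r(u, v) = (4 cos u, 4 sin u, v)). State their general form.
The cylinder is flat (K = 0) and locally isometric to the plane via the development (u, v) ↦ (4 u, v). Geodesics are the pre-images of straight lines: circles (v constant), vertical lines (u constant), and helices (v = c · u + d) for constants c, d.

A right cylinder has E = 4², F = 0, G = 1, so EG − F² = 4², and L = −4, M = N = 0, giving K = (LN − M²)/(EG − F²) = 0 everywhere. A flat surface is locally isometric to the Euclidean plane via the map (u, v) ↦ (4 u, v). Straight lines in the (x̃, ỹ) plane pull back to: (a) horizontal circles (v = const), (b) vertical generators (u = const), and (c) helices (4 u tan θ = v, i.e. v = c · u + d).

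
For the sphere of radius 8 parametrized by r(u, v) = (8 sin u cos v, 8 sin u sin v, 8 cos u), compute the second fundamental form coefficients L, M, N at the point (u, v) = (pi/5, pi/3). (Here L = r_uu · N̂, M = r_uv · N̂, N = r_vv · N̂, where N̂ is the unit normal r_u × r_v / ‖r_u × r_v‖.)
L = -8;  M = 0;  N = -5 + sqrt(5)

Compute the unit normal N̂(u, v) = (sin(u)^2*cos(v)/Abs(sin(u)), sin(u)^2*sin(v)/Abs(sin(u)), sin(2*u)/(2*Abs(sin(u)))), and the second partials r_uu, r_uv, r_vv. Take dot products:
  L(u, v) = r_uu · N̂ = -8*sin(u)/Abs(sin(u)),
  M(u, v) = r_uv · N̂ = 0,
  N(u, v) = r_vv · N̂ = -8*sin(u)^3/Abs(sin(u)).
Evaluating at (u, v) = (pi/5, pi/3):
  L = -8, M = 0, N = -5 + sqrt(5).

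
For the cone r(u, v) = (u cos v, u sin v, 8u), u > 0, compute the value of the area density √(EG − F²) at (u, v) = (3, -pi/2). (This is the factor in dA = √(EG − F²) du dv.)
√(EG − F²)|_{(3, -pi/2)} = 3*sqrt(65)

E = 65, F = 0, G = u^2, so EG − F² = 65*u^2. Taking the positive square root: √(EG − F²) = sqrt(65)*Abs(u). At (u, v) = (3, -pi/2): 3*sqrt(65).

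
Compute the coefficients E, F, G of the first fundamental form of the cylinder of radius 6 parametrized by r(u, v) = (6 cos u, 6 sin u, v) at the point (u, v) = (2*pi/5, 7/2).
E = 36;  F = 0;  G = 1

Partials: r_u = (-6*sin(u), 6*cos(u), 0), r_v = (0, 0, 1). As functions of (u, v):
  E = r_u · r_u = 36,
  F = r_u · r_v = 0,
  G = r_v · r_v = 1.
Evaluating at (u, v) = (2*pi/5, 7/2): E = 36, F = 0, G = 1.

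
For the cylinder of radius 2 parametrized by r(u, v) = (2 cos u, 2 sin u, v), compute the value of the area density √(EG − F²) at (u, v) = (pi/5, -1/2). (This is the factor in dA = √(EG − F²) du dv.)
√(EG − F²)|_{(pi/5, -1/2)} = 2

E = 4, F = 0, G = 1, so EG − F² = 4. Taking the positive square root: √(EG − F²) = 2. At (u, v) = (pi/5, -1/2): 2.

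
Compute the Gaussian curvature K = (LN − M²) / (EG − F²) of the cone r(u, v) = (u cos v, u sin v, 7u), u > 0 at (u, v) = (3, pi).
K = 0

Coefficients of the first fundamental form: E = 50, F = 0, G = u^2.
Coefficients of the second fundamental form: L = 0, M = 0, N = 7*sqrt(2)*u^2/(10*Abs(u)).
Assemble K = (LN − M²)/(EG − F²) = 0. At (u, v) = (3, pi): K = 0.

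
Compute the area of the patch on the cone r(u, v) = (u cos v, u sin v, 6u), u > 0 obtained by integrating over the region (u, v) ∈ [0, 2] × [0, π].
Area = 2*sqrt(37)*pi

Area = ∫∫ √(EG − F²) du dv with √(EG − F²) = sqrt(37)*Abs(u). Integrating over [0, 2] × [0, π] gives 2*sqrt(37)*pi.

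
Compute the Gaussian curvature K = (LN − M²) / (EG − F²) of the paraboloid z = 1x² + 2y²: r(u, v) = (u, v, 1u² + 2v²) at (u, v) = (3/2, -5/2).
K = 2/3025

Coefficients of the first fundamental form: E = 4*u^2 + 1, F = 8*u*v, G = 16*v^2 + 1.
Coefficients of the second fundamental form: L = 2/sqrt(4*u^2 + 16*v^2 + 1), M = 0, N = 4/sqrt(4*u^2 + 16*v^2 + 1).
Assemble K = (LN − M²)/(EG − F²) = 8/(16*u^4 + 128*u^2*v^2 + 8*u^2 + 256*v^4 + 32*v^2 + 1). At (u, v) = (3/2, -5/2): K = 2/3025.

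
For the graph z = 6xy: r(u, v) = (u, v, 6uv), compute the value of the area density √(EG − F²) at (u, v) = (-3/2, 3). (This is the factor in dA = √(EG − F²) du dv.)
√(EG − F²)|_{(-3/2, 3)} = sqrt(406)

E = 36*v^2 + 1, F = 36*u*v, G = 36*u^2 + 1, so EG − F² = 36*u^2 + 36*v^2 + 1. Taking the positive square root: √(EG − F²) = sqrt(36*u^2 + 36*v^2 + 1). At (u, v) = (-3/2, 3): sqrt(406).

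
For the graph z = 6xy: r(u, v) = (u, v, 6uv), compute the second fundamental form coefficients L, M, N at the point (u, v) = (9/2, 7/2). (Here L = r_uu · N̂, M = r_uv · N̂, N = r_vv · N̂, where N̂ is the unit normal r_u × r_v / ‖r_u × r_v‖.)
L = 0;  M = 6*sqrt(1171)/1171;  N = 0

Compute the unit normal N̂(u, v) = (-6*v/sqrt(36*u^2 + 36*v^2 + 1), -6*u/sqrt(36*u^2 + 36*v^2 + 1), 1/sqrt(36*u^2 + 36*v^2 + 1)), and the second partials r_uu, r_uv, r_vv. Take dot products:
  L(u, v) = r_uu · N̂ = 0,
  M(u, v) = r_uv · N̂ = 6/sqrt(36*u^2 + 36*v^2 + 1),
  N(u, v) = r_vv · N̂ = 0.
Evaluating at (u, v) = (9/2, 7/2):
  L = 0, M = 6*sqrt(1171)/1171, N = 0.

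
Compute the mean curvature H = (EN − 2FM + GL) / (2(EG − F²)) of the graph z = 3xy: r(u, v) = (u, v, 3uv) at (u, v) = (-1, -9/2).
H = -972*sqrt(769)/591361

With E = 9*v^2 + 1, F = 9*u*v, G = 9*u^2 + 1, L = 0, M = 3/sqrt(9*u^2 + 9*v^2 + 1), N = 0, assemble
  H = (EN − 2FM + GL) / (2(EG − F²)) = -27*u*v/(9*u^2 + 9*v^2 + 1)^(3/2).
At (u, v) = (-1, -9/2): H = -972*sqrt(769)/591361.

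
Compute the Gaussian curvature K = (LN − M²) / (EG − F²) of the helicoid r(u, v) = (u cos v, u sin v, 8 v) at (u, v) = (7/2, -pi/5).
K = -1024/93025

Coefficients of the first fundamental form: E = 1, F = 0, G = u^2 + 64.
Coefficients of the second fundamental form: L = 0, M = -8/sqrt(u^2 + 64), N = 0.
Assemble K = (LN − M²)/(EG − F²) = -64/(u^2 + 64)^2. At (u, v) = (7/2, -pi/5): K = -1024/93025.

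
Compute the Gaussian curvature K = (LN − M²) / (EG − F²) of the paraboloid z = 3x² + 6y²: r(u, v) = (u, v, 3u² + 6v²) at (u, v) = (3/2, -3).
K = 18/474721

Coefficients of the first fundamental form: E = 36*u^2 + 1, F = 72*u*v, G = 144*v^2 + 1.
Coefficients of the second fundamental form: L = 6/sqrt(36*u^2 + 144*v^2 + 1), M = 0, N = 12/sqrt(36*u^2 + 144*v^2 + 1).
Assemble K = (LN − M²)/(EG − F²) = 72/(1296*u^4 + 10368*u^2*v^2 + 72*u^2 + 20736*v^4 + 288*v^2 + 1). At (u, v) = (3/2, -3): K = 18/474721.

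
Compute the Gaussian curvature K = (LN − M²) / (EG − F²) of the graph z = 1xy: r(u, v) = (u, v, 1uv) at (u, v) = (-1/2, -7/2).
K = -4/729

Coefficients of the first fundamental form: E = v^2 + 1, F = u*v, G = u^2 + 1.
Coefficients of the second fundamental form: L = 0, M = 1/sqrt(u^2 + v^2 + 1), N = 0.
Assemble K = (LN − M²)/(EG − F²) = 1/((u^2*v^2 - (u^2 + 1)*(v^2 + 1))*(u^2 + v^2 + 1)). At (u, v) = (-1/2, -7/2): K = -4/729.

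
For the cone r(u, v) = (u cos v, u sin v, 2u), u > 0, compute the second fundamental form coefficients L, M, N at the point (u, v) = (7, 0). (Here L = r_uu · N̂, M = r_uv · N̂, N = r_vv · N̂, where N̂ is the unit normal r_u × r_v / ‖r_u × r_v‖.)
L = 0;  M = 0;  N = 14*sqrt(5)/5

Compute the unit normal N̂(u, v) = (-2*sqrt(5)*u*cos(v)/(5*Abs(u)), -2*sqrt(5)*u*sin(v)/(5*Abs(u)), sqrt(5)*u/(5*Abs(u))), and the second partials r_uu, r_uv, r_vv. Take dot products:
  L(u, v) = r_uu · N̂ = 0,
  M(u, v) = r_uv · N̂ = 0,
  N(u, v) = r_vv · N̂ = 2*sqrt(5)*u^2/(5*Abs(u)).
Evaluating at (u, v) = (7, 0):
  L = 0, M = 0, N = 14*sqrt(5)/5.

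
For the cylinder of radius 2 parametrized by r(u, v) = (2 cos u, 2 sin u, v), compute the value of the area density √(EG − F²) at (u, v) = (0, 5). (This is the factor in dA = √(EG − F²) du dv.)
√(EG − F²)|_{(0, 5)} = 2

E = 4, F = 0, G = 1, so EG − F² = 4. Taking the positive square root: √(EG − F²) = 2. At (u, v) = (0, 5): 2.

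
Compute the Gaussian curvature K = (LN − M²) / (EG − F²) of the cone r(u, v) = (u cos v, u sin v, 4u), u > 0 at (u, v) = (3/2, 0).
K = 0

Coefficients of the first fundamental form: E = 17, F = 0, G = u^2.
Coefficients of the second fundamental form: L = 0, M = 0, N = 4*sqrt(17)*u^2/(17*Abs(u)).
Assemble K = (LN − M²)/(EG − F²) = 0. At (u, v) = (3/2, 0): K = 0.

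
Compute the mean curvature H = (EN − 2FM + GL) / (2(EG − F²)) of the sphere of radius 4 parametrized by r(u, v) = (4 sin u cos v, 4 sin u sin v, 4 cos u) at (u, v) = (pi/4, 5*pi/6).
H = -1/4

With E = 16, F = 0, G = 16*sin(u)^2, L = -4*sin(u)/Abs(sin(u)), M = 0, N = -4*sin(u)^3/Abs(sin(u)), assemble
  H = (EN − 2FM + GL) / (2(EG − F²)) = -sin(u)/(4*Abs(sin(u))).
At (u, v) = (pi/4, 5*pi/6): H = -1/4.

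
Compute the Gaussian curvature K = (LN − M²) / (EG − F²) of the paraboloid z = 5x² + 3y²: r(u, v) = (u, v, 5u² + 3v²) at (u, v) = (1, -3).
K = 12/36125

Coefficients of the first fundamental form: E = 100*u^2 + 1, F = 60*u*v, G = 36*v^2 + 1.
Coefficients of the second fundamental form: L = 10/sqrt(100*u^2 + 36*v^2 + 1), M = 0, N = 6/sqrt(100*u^2 + 36*v^2 + 1).
Assemble K = (LN − M²)/(EG − F²) = 60/(10000*u^4 + 7200*u^2*v^2 + 200*u^2 + 1296*v^4 + 72*v^2 + 1). At (u, v) = (1, -3): K = 12/36125.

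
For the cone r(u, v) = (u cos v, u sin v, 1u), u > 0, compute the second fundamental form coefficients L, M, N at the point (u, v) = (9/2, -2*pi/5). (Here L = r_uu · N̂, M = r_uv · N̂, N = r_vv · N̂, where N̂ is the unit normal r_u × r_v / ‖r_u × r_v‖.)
L = 0;  M = 0;  N = 9*sqrt(2)/4

Compute the unit normal N̂(u, v) = (-sqrt(2)*u*cos(v)/(2*Abs(u)), -sqrt(2)*u*sin(v)/(2*Abs(u)), sqrt(2)*u/(2*Abs(u))), and the second partials r_uu, r_uv, r_vv. Take dot products:
  L(u, v) = r_uu · N̂ = 0,
  M(u, v) = r_uv · N̂ = 0,
  N(u, v) = r_vv · N̂ = sqrt(2)*u^2/(2*Abs(u)).
Evaluating at (u, v) = (9/2, -2*pi/5):
  L = 0, M = 0, N = 9*sqrt(2)/4.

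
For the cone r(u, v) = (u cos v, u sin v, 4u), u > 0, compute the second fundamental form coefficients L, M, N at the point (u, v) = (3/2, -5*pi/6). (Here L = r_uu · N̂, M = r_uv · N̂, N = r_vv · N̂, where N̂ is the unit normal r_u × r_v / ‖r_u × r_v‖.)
L = 0;  M = 0;  N = 6*sqrt(17)/17

Compute the unit normal N̂(u, v) = (-4*sqrt(17)*u*cos(v)/(17*Abs(u)), -4*sqrt(17)*u*sin(v)/(17*Abs(u)), sqrt(17)*u/(17*Abs(u))), and the second partials r_uu, r_uv, r_vv. Take dot products:
  L(u, v) = r_uu · N̂ = 0,
  M(u, v) = r_uv · N̂ = 0,
  N(u, v) = r_vv · N̂ = 4*sqrt(17)*u^2/(17*Abs(u)).
Evaluating at (u, v) = (3/2, -5*pi/6):
  L = 0, M = 0, N = 6*sqrt(17)/17.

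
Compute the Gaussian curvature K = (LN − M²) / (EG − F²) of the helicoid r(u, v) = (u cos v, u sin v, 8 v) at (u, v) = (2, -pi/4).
K = -4/289

Coefficients of the first fundamental form: E = 1, F = 0, G = u^2 + 64.
Coefficients of the second fundamental form: L = 0, M = -8/sqrt(u^2 + 64), N = 0.
Assemble K = (LN − M²)/(EG − F²) = -64/(u^2 + 64)^2. At (u, v) = (2, -pi/4): K = -4/289.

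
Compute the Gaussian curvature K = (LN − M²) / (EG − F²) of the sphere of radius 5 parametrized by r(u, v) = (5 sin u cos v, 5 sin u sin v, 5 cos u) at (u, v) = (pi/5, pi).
K = 1/25

Coefficients of the first fundamental form: E = 25, F = 0, G = 25*sin(u)^2.
Coefficients of the second fundamental form: L = -5*sin(u)/Abs(sin(u)), M = 0, N = -5*sin(u)^3/Abs(sin(u)).
Assemble K = (LN − M²)/(EG − F²) = 1/25. At (u, v) = (pi/5, pi): K = 1/25.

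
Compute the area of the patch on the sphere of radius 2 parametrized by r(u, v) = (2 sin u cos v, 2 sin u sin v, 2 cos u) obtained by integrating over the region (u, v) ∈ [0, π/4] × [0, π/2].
Area = pi*(2 - sqrt(2))

Area = ∫∫ √(EG − F²) du dv with √(EG − F²) = 4*Abs(sin(u)). Integrating over [0, π/4] × [0, π/2] gives pi*(2 - sqrt(2)).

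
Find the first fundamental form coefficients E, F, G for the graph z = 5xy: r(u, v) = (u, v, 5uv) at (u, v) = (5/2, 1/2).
E = 29/4;  F = 125/4;  G = 629/4

Partials: r_u = (1, 0, 5*v), r_v = (0, 1, 5*u). As functions of (u, v):
  E = r_u · r_u = 25*v^2 + 1,
  F = r_u · r_v = 25*u*v,
  G = r_v · r_v = 25*u^2 + 1.
Evaluating at (u, v) = (5/2, 1/2): E = 29/4, F = 125/4, G = 629/4.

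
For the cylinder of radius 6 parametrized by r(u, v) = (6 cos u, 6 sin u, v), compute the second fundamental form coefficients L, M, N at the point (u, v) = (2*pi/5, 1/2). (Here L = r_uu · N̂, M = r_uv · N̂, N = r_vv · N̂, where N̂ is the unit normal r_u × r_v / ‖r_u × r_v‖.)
L = -6;  M = 0;  N = 0

Compute the unit normal N̂(u, v) = (cos(u), sin(u), 0), and the second partials r_uu, r_uv, r_vv. Take dot products:
  L(u, v) = r_uu · N̂ = -6,
  M(u, v) = r_uv · N̂ = 0,
  N(u, v) = r_vv · N̂ = 0.
Evaluating at (u, v) = (2*pi/5, 1/2):
  L = -6, M = 0, N = 0.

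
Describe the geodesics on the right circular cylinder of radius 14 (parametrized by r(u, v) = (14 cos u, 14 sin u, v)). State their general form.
The cylinder is flat (K = 0) and locally isometric to the plane via the development (u, v) ↦ (14 u, v). Geodesics are the pre-images of straight lines: circles (v constant), vertical lines (u constant), and helices (v = c · u + d) for constants c, d.

A right cylinder has E = 14², F = 0, G = 1, so EG − F² = 14², and L = −14, M = N = 0, giving K = (LN − M²)/(EG − F²) = 0 everywhere. A flat surface is locally isometric to the Euclidean plane via the map (u, v) ↦ (14 u, v). Straight lines in the (x̃, ỹ) plane pull back to: (a) horizontal circles (v = const), (b) vertical generators (u = const), and (c) helices (14 u tan θ = v, i.e. v = c · u + d).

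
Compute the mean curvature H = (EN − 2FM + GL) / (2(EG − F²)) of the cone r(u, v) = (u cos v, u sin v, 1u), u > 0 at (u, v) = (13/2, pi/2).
H = sqrt(2)/26

With E = 2, F = 0, G = u^2, L = 0, M = 0, N = sqrt(2)*u^2/(2*Abs(u)), assemble
  H = (EN − 2FM + GL) / (2(EG − F²)) = sqrt(2)/(4*Abs(u)).
At (u, v) = (13/2, pi/2): H = sqrt(2)/26.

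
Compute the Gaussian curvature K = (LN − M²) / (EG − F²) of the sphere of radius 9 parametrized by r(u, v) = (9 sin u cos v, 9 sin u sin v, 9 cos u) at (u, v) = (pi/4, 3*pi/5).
K = 1/81

Coefficients of the first fundamental form: E = 81, F = 0, G = 81*sin(u)^2.
Coefficients of the second fundamental form: L = -9*sin(u)/Abs(sin(u)), M = 0, N = -9*sin(u)^3/Abs(sin(u)).
Assemble K = (LN − M²)/(EG − F²) = 1/81. At (u, v) = (pi/4, 3*pi/5): K = 1/81.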